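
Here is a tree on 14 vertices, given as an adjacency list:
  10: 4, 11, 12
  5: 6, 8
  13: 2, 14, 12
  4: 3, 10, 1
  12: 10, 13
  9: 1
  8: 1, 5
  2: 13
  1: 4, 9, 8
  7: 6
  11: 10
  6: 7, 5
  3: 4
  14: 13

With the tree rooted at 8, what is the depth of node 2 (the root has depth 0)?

Path from 8 to 2: 8 → 1 → 4 → 10 → 12 → 13 → 2, which has 6 edges.

6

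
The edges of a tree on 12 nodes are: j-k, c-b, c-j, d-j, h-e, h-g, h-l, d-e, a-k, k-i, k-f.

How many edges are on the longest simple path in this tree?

BFS from i reaches g last, at distance 6; BFS from g confirms no node is farther.
Path: i – k – j – d – e – h – g.

6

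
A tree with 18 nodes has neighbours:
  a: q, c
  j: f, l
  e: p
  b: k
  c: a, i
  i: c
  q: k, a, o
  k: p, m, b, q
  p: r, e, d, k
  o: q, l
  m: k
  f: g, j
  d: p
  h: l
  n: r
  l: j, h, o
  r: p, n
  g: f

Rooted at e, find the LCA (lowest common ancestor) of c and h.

Ancestors of c (toward the root): c, a, q, k, p, e.
Ancestors of h: h, l, o, q, k, p, e.
The deepest node appearing in both lists is q.

q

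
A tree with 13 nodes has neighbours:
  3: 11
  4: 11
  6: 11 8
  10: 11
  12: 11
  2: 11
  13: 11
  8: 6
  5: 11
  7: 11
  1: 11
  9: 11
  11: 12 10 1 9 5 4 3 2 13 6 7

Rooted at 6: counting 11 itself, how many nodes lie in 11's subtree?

11's subtree: {11, 2, 4, 1, 13, 12, 3, 7, 5, 10, 9}, size 11.

11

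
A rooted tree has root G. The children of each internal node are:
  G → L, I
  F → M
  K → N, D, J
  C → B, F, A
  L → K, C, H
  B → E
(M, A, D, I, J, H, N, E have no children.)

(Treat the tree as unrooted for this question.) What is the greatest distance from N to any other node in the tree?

The node farthest from N is E (M also at distance 5), via N-K-L-C-B-E — 5 edges.

5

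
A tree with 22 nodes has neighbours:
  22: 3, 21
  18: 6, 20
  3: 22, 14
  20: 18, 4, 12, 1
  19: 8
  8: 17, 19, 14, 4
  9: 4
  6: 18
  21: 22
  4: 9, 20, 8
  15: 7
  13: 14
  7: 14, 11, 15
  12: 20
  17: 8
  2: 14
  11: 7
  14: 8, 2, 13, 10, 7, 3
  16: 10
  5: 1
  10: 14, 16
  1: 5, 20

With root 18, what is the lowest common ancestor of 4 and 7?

4

4's ancestor chain is 4, 20, 18 and 7's is 7, 14, 8, 4, 20, 18; they first meet at 4.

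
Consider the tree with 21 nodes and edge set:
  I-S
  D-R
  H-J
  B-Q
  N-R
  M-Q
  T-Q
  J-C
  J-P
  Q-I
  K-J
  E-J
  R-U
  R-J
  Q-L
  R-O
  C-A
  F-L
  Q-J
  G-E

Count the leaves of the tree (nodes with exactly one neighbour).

14

The leaves are A, B, D, F, G, H, K, M, N, O, P, S, T, U.
That is 14 leaves.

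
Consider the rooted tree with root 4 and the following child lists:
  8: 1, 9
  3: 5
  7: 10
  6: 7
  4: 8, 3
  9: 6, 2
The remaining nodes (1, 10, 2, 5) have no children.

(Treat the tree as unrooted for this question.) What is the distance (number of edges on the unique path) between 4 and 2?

3

Walking from 4: 4 - 8 - 9 - 2. Length 3.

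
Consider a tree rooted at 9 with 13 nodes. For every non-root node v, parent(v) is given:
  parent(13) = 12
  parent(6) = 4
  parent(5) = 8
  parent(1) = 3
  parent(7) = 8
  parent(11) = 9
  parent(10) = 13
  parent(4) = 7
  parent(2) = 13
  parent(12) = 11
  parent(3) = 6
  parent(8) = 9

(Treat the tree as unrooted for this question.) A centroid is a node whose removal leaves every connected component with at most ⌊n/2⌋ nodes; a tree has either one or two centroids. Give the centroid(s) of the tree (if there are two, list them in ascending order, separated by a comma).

Delete 8: the remaining components have sizes 6, 5, 1. Max 6 ≤ 6, so 8 is a centroid.
Every other node leaves some component of size > 6, so the centroid is unique.

8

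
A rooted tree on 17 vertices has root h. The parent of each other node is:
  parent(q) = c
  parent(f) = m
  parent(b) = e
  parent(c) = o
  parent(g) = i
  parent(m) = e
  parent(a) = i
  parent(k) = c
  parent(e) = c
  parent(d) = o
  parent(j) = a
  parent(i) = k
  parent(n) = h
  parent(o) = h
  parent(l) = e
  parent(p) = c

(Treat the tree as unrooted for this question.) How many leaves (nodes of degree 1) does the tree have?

Degree-1 nodes: b, d, f, g, j, l, n, p, q — 9 of them.

9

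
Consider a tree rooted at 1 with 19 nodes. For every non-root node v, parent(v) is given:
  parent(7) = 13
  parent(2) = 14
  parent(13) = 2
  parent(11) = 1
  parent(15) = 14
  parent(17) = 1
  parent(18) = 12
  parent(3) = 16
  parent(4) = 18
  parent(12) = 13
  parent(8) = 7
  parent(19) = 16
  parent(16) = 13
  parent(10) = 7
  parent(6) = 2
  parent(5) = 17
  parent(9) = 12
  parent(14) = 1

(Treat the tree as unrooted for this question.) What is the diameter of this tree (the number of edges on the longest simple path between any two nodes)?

8

Starting from 5, a farthest node is 4 at distance 8.
One longest path: 5 - 17 - 1 - 14 - 2 - 13 - 12 - 18 - 4.
So the diameter is 8.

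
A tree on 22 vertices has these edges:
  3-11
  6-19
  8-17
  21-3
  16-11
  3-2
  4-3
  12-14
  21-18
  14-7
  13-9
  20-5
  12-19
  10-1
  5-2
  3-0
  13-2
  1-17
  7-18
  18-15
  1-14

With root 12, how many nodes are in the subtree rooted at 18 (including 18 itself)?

13

Descendants of 18 (including itself): 18, 21, 15, 3, 2, 4, 11, 0, 13, 5, 16, 9, 20. That's 13.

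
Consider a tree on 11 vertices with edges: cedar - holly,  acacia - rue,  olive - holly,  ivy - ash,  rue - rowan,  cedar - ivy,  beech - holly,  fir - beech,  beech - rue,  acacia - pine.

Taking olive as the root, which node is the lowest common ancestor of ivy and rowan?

ivy's ancestor chain is ivy, cedar, holly, olive and rowan's is rowan, rue, beech, holly, olive; they first meet at holly.

holly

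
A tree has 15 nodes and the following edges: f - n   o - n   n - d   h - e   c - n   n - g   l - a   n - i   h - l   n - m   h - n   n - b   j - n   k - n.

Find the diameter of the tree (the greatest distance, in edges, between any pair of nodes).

A longest path is a – l – h – n – j, with 4 edges.

4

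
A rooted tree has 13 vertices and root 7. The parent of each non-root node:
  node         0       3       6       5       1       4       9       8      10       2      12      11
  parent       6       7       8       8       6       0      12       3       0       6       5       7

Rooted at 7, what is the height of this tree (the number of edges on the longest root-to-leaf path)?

5

The longest root-to-leaf path is 7-3-8-6-0-10 (5 edges).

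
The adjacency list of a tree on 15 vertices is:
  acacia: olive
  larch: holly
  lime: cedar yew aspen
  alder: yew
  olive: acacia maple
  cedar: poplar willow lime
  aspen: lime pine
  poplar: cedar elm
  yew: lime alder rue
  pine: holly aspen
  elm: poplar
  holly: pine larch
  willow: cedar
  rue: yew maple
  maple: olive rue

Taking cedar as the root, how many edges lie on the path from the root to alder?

3

Path from cedar to alder: cedar → lime → yew → alder, which has 3 edges.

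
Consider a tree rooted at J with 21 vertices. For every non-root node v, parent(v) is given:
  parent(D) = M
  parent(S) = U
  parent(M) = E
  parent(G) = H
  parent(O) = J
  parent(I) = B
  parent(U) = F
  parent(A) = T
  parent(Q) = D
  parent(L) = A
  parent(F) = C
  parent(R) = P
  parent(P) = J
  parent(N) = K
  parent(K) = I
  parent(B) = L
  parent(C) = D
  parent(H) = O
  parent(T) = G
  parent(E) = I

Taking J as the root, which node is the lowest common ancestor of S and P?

J

Ancestors of S (toward the root): S, U, F, C, D, M, E, I, B, L, A, T, G, H, O, J.
Ancestors of P: P, J.
The deepest node appearing in both lists is J.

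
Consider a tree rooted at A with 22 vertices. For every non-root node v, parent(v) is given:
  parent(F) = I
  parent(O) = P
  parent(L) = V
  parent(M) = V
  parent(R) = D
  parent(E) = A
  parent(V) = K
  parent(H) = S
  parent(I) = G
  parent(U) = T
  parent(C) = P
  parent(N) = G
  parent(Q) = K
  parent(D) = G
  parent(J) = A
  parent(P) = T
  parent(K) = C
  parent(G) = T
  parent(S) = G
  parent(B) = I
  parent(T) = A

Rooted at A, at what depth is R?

4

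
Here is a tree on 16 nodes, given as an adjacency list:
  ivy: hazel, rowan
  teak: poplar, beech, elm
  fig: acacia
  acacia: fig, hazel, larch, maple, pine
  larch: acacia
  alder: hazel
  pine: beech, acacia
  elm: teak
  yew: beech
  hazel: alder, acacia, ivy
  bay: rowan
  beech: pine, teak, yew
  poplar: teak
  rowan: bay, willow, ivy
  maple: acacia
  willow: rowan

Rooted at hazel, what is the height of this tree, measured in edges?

5

A deepest node is elm, reached by hazel-acacia-pine-beech-teak-elm.
That path has 5 edges, so the height is 5.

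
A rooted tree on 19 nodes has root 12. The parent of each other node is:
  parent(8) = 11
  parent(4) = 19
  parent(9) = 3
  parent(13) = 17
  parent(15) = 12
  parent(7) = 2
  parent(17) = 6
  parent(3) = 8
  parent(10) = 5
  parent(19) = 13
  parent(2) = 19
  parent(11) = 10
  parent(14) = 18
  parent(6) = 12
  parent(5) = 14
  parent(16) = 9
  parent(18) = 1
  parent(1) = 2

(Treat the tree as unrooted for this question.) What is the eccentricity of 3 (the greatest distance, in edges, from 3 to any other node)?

14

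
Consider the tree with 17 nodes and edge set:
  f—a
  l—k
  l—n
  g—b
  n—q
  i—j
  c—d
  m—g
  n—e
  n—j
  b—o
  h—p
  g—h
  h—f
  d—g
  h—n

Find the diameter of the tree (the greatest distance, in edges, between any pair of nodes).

6

Starting from i, a farthest node is c at distance 6.
One longest path: i - j - n - h - g - d - c.
So the diameter is 6.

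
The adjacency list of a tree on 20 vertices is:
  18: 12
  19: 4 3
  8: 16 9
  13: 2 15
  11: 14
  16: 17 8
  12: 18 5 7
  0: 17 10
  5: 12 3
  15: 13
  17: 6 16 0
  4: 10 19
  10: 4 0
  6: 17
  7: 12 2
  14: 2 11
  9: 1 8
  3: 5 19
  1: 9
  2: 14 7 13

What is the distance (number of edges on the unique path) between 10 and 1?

6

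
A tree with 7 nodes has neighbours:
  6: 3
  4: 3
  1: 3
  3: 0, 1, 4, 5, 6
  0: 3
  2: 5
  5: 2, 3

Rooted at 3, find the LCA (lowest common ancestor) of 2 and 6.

Path 2→root: 2 5 3; path 6→root: 6 3.
First common node: 3.

3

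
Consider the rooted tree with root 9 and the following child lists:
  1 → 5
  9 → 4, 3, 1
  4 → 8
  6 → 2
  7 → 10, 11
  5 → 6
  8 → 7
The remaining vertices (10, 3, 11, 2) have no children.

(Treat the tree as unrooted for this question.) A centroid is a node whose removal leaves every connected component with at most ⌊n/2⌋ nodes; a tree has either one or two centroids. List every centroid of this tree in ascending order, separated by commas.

Removing 9 splits the tree into components of sizes 5, 4, 1; the largest is 5 ≤ ⌊11/2⌋ = 5.
No neighbour of 9 does as well, so 9 is the unique centroid.

9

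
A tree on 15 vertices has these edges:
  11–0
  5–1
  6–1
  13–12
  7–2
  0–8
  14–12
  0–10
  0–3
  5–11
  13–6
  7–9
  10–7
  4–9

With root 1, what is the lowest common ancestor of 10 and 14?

Path 10→root: 10 0 11 5 1; path 14→root: 14 12 13 6 1.
First common node: 1.

1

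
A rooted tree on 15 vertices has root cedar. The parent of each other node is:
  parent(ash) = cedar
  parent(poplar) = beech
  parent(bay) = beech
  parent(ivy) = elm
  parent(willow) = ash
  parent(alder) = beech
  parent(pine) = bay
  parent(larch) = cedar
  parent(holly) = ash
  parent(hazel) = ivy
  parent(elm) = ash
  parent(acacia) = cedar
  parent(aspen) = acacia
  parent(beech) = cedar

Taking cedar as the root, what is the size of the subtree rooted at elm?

3

Descendants of elm (including itself): elm, ivy, hazel. That's 3.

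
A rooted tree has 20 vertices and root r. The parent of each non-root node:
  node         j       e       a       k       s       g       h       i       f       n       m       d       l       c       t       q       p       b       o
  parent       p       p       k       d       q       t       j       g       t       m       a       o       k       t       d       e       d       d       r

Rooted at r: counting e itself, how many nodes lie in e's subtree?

e's subtree: {e, q, s}, size 3.

3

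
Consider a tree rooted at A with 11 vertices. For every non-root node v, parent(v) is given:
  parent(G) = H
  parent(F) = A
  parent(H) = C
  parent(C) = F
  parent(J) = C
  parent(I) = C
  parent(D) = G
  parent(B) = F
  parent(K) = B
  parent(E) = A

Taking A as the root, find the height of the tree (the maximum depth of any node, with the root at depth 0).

The longest root-to-leaf path is A-F-C-H-G-D (5 edges).

5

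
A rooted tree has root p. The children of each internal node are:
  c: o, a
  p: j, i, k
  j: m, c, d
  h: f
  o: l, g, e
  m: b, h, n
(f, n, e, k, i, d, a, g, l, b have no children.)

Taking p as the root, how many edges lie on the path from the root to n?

Path from p to n: p – j – m – n, which has 3 edges.

3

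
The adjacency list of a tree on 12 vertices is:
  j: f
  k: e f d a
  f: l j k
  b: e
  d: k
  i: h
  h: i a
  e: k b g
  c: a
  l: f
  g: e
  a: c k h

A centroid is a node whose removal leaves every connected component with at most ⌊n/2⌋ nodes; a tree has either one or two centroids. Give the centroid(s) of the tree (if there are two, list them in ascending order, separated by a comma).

Removing k splits the tree into components of sizes 4, 3, 3, 1; the largest is 4 ≤ ⌊12/2⌋ = 6.
No neighbour of k does as well, so k is the unique centroid.

k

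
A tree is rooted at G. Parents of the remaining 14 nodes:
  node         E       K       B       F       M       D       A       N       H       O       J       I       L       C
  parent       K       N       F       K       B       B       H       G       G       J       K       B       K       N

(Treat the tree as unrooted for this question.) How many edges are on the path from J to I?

J - K - F - B - I: 4 edges.

4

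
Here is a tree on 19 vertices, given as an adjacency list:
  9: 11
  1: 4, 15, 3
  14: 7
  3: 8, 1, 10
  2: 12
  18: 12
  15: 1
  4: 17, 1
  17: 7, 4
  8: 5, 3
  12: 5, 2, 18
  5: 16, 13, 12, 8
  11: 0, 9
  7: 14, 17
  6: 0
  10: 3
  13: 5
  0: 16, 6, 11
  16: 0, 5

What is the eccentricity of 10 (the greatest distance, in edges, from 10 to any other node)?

Distances from 10 peak at 7, attained at 9.
10 – 3 – 8 – 5 – 16 – 0 – 11 – 9

7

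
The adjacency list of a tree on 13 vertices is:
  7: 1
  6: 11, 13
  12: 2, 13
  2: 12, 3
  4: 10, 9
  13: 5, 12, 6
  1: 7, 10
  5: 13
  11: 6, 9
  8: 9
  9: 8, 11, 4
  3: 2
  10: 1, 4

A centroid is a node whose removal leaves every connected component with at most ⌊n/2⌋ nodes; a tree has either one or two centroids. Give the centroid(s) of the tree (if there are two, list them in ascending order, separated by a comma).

11

Removing 11 splits the tree into components of sizes 6, 6; the largest is 6 ≤ ⌊13/2⌋ = 6.
Every other node leaves some component of size > 6, so the centroid is unique.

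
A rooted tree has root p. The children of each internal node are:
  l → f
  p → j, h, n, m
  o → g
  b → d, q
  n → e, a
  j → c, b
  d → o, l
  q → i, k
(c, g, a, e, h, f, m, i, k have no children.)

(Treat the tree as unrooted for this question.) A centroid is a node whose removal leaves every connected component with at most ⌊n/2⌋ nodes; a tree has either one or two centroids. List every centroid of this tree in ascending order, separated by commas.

b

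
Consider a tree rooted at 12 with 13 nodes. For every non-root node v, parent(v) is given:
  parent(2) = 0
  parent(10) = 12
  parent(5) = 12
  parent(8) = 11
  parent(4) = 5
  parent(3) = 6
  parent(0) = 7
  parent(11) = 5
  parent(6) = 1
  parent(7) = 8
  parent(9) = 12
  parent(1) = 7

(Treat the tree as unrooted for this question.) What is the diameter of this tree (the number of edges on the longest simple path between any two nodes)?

8

Starting from 10, a farthest node is 3 at distance 8.
One longest path: 10 – 12 – 5 – 11 – 8 – 7 – 1 – 6 – 3.
So the diameter is 8.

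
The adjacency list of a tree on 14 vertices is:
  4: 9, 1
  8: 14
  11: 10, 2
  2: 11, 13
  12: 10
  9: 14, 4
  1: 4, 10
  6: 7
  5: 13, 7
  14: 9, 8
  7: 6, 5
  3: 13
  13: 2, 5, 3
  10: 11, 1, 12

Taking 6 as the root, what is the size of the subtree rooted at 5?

Descendants of 5 (including itself): 5, 13, 3, 2, 11, 10, 12, 1, 4, 9, 14, 8. That's 12.

12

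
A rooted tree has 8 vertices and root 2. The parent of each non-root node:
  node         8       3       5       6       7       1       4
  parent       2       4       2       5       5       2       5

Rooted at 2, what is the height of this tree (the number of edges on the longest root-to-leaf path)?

3

A deepest node is 3, reached by 2 – 5 – 4 – 3.
That path has 3 edges, so the height is 3.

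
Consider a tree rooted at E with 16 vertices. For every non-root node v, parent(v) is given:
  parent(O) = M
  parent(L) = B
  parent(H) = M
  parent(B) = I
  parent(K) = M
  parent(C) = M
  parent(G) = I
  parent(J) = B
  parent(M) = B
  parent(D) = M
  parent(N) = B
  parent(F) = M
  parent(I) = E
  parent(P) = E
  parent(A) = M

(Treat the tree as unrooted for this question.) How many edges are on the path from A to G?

Walking from A: A – M – B – I – G. Length 4.

4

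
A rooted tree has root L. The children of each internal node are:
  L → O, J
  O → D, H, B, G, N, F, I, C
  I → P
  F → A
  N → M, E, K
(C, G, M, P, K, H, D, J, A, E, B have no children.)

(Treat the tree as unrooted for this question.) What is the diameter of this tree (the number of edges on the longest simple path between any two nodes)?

A longest path is P–I–O–L–J, with 4 edges.

4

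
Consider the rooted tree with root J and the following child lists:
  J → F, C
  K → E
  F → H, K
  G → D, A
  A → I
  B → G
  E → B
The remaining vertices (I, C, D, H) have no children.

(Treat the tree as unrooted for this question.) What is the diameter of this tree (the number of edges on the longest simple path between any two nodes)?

Starting from I, a farthest node is C at distance 8.
One longest path: I-A-G-B-E-K-F-J-C.
So the diameter is 8.

8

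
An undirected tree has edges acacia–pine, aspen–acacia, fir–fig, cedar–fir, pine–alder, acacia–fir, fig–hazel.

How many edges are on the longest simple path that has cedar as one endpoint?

4

A farthest node from cedar is alder.
The path cedar–fir–acacia–pine–alder has 4 edges.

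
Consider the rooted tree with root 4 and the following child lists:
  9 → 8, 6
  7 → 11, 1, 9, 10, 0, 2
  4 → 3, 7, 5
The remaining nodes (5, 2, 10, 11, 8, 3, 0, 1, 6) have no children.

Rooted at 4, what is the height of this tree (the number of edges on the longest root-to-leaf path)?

3

A deepest node is 6, reached by 4–7–9–6.
That path has 3 edges, so the height is 3.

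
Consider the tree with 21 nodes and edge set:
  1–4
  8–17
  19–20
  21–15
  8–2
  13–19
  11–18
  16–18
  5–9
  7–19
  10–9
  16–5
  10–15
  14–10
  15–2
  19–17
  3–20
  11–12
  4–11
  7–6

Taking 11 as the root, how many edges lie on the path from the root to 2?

7

Path from 11 to 2: 11 – 18 – 16 – 5 – 9 – 10 – 15 – 2, which has 7 edges.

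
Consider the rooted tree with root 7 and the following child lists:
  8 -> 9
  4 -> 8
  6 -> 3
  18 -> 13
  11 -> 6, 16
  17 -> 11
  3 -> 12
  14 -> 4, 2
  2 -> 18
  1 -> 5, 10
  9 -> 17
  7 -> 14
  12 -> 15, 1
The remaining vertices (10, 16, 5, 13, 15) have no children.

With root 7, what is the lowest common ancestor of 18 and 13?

18's ancestor chain is 18, 2, 14, 7 and 13's is 13, 18, 2, 14, 7; they first meet at 18.

18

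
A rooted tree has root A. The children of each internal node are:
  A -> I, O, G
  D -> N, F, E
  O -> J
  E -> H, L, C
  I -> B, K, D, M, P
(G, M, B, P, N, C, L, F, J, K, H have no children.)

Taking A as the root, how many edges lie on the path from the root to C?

Path from A to C: A → I → D → E → C, which has 4 edges.

4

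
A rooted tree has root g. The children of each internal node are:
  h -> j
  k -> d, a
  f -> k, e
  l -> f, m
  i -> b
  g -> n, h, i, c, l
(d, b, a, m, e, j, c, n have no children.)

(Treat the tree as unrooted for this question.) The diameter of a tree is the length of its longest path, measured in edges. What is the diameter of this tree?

6

Starting from a, a farthest node is b at distance 6.
One longest path: a - k - f - l - g - i - b.
So the diameter is 6.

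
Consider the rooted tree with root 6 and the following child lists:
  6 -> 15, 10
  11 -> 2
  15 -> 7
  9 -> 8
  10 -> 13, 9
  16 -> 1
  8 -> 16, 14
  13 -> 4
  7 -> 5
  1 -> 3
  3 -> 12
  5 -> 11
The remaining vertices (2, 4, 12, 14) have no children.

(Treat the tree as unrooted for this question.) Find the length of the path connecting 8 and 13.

8–9–10–13: 3 edges.

3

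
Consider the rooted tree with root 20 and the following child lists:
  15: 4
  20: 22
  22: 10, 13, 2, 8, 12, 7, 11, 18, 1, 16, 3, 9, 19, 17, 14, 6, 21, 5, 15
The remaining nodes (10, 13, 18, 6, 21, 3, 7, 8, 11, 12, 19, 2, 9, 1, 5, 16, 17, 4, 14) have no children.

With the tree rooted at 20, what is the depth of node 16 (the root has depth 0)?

2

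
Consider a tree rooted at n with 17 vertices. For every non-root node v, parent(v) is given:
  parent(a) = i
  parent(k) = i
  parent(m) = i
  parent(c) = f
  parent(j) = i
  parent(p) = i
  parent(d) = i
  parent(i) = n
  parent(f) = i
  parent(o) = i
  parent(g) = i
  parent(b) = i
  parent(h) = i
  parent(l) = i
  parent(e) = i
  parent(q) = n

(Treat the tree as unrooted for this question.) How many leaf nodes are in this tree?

14

Degree-1 nodes: a, b, c, d, e, g, h, j, k, l, m, o, p, q — 14 of them.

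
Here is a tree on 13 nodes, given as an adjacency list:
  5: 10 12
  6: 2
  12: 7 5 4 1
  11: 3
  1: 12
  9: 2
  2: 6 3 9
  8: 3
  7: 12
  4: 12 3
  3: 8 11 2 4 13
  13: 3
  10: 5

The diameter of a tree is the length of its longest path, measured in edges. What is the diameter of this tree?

Starting from 10, a farthest node is 6 at distance 6.
One longest path: 10-5-12-4-3-2-6.
So the diameter is 6.

6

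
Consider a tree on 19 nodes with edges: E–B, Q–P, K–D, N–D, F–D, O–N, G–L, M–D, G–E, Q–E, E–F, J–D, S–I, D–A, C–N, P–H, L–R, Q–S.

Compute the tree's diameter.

7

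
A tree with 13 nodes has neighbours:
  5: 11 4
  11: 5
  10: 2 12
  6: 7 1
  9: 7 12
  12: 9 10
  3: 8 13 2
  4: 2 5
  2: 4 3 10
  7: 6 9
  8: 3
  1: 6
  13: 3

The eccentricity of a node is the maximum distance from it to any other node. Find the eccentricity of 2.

Distances from 2 peak at 6, attained at 1.
2–10–12–9–7–6–1

6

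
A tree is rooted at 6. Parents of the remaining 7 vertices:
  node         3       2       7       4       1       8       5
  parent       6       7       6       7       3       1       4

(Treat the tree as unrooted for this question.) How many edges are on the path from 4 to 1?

4

4 - 7 - 6 - 3 - 1: 4 edges.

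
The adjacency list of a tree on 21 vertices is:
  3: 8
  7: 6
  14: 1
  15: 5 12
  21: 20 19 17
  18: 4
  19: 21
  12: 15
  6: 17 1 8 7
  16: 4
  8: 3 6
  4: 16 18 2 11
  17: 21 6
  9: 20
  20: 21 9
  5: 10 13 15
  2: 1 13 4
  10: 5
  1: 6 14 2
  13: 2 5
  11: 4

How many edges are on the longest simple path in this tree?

A longest path is 12 - 15 - 5 - 13 - 2 - 1 - 6 - 17 - 21 - 20 - 9, with 10 edges.

10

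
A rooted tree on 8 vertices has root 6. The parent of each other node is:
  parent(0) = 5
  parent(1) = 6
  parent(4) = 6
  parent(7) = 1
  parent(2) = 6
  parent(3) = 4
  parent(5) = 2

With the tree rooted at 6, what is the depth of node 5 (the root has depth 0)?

Path from 6 to 5: 6 → 2 → 5, which has 2 edges.

2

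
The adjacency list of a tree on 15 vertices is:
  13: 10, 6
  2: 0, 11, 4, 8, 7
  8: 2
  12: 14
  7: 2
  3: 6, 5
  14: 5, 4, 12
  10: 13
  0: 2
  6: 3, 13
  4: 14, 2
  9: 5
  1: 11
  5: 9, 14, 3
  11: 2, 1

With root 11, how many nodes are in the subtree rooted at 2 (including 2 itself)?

2's subtree: {2, 0, 4, 7, 8, 14, 12, 5, 3, 9, 6, 13, 10}, size 13.

13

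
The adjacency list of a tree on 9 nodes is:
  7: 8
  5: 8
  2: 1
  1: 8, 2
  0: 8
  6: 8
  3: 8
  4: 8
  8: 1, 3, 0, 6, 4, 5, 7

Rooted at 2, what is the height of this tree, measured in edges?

3

6 sits deepest: 2–1–8–6 — 3 edges from the root.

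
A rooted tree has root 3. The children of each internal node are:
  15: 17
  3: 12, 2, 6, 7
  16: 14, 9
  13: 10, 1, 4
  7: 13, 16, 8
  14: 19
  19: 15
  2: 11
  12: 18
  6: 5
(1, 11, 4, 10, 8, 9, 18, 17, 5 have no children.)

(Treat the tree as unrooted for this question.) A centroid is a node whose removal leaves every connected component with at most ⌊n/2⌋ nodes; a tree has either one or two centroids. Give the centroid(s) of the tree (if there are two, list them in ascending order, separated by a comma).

7

If 7 is removed the pieces have sizes 7, 6, 4, 1, all ≤ ⌊19/2⌋ = 9.
No neighbour of 7 does as well, so 7 is the unique centroid.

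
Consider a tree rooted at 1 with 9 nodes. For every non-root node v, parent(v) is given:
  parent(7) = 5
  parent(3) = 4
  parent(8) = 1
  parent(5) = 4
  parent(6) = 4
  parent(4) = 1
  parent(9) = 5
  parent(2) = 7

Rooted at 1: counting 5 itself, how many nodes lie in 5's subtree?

4

5's subtree: {5, 7, 9, 2}, size 4.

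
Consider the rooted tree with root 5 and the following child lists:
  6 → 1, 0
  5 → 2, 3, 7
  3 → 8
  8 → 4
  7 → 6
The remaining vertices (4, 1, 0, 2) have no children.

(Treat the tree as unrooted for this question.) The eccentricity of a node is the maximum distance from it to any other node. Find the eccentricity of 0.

A farthest node from 0 is 4.
The path 0-6-7-5-3-8-4 has 6 edges.

6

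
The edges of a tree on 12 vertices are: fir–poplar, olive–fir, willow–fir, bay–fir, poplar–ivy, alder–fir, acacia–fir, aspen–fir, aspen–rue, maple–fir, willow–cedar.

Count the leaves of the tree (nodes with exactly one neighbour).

Degree-1 nodes: acacia, alder, bay, cedar, ivy, maple, olive, rue — 8 of them.

8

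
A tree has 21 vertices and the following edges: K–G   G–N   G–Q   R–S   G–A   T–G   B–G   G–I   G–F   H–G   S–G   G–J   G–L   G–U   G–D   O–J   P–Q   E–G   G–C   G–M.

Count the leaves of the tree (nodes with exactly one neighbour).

Exactly 17 nodes have a single neighbour: A, B, C, D, E, F, H, I, K, L, M, N, O, P, R, T, U.

17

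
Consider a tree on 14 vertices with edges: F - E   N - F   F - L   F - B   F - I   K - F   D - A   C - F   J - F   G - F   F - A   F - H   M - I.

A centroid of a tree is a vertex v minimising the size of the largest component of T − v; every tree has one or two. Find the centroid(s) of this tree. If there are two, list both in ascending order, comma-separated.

Removing F splits the tree into components of sizes 2, 2, 1, 1, 1, 1, 1, 1, 1, 1, 1; the largest is 2 ≤ ⌊14/2⌋ = 7.
Every other node leaves some component of size > 7, so the centroid is unique.

F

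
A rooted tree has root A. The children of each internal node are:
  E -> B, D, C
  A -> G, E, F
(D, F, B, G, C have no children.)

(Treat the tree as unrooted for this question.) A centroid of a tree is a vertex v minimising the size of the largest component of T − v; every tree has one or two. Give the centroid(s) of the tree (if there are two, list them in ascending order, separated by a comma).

E

Removing E splits the tree into components of sizes 3, 1, 1, 1; the largest is 3 ≤ ⌊7/2⌋ = 3.
No neighbour of E does as well, so E is the unique centroid.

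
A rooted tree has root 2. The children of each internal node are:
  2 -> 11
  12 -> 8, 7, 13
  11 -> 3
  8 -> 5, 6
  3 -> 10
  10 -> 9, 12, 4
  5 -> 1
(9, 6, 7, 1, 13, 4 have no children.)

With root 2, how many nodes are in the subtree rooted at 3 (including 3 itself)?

11

3's subtree: {3, 10, 12, 4, 9, 7, 8, 13, 6, 5, 1}, size 11.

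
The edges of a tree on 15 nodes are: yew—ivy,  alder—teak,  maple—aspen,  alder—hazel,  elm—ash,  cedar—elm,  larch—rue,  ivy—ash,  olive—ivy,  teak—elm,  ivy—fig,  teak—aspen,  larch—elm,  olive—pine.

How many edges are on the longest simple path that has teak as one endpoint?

A farthest node from teak is pine.
The path teak – elm – ash – ivy – olive – pine has 5 edges.

5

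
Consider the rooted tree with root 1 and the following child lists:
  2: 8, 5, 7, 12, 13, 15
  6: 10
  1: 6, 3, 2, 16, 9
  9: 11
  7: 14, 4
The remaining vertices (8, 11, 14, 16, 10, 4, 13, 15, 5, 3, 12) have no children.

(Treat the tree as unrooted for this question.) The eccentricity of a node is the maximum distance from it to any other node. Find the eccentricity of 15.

4

A farthest node from 15 is 11 (10 also at distance 4).
The path 15 – 2 – 1 – 9 – 11 has 4 edges.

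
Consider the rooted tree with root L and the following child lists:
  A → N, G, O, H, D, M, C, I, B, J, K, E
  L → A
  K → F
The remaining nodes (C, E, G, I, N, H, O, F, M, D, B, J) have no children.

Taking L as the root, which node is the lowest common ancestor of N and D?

A

N's ancestor chain is N, A, L and D's is D, A, L; they first meet at A.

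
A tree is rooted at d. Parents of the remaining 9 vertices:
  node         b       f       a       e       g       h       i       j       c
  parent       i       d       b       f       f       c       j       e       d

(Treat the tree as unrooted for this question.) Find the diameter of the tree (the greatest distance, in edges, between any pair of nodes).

8

Starting from h, a farthest node is a at distance 8.
One longest path: h–c–d–f–e–j–i–b–a.
So the diameter is 8.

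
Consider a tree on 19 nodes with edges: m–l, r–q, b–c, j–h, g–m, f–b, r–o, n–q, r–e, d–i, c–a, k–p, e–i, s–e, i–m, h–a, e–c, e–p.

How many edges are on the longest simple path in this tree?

BFS from l reaches j last, at distance 7; BFS from j confirms no node is farther.
Path: l – m – i – e – c – a – h – j.

7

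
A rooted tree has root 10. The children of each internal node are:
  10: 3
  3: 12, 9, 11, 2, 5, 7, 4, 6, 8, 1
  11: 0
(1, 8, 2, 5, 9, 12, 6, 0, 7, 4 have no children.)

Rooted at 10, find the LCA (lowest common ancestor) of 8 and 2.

3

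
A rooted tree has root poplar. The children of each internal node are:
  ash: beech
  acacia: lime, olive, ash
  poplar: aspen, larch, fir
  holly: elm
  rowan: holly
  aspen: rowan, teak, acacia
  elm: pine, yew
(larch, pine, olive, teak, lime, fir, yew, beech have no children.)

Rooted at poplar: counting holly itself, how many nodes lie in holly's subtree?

The subtree rooted at holly contains: holly, elm, yew, pine — 4 nodes.

4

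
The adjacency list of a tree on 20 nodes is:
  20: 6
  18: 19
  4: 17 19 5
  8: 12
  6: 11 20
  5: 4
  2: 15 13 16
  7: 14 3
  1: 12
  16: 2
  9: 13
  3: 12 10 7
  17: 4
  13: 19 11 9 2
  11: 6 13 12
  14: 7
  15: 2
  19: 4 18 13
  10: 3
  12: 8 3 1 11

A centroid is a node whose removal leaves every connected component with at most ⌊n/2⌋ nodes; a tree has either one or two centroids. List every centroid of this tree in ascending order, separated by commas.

11, 13

Removing 11 splits the tree into components of sizes 10, 7, 2; the largest is 10 ≤ ⌊20/2⌋ = 10.
13 is adjacent to 11 and is also a centroid (the largest component after removing it is likewise 10).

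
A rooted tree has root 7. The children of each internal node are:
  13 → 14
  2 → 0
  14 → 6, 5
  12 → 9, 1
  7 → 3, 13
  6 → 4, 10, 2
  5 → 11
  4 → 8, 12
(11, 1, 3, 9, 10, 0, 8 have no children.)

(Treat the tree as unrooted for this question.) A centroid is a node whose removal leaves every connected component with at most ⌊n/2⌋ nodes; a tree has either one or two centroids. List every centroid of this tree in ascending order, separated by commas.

6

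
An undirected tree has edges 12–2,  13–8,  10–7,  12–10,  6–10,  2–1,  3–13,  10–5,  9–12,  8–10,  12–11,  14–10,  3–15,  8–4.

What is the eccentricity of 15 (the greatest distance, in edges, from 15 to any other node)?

The node farthest from 15 is 1, via 15 – 3 – 13 – 8 – 10 – 12 – 2 – 1 — 7 edges.

7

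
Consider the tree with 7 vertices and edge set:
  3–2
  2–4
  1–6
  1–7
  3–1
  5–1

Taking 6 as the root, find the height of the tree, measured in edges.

4

The longest root-to-leaf path is 6 – 1 – 3 – 2 – 4 (4 edges).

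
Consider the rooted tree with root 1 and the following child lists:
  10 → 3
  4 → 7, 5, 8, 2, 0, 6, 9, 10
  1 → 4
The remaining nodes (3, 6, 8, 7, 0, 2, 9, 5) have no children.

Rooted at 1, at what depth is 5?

2

1–4–5 — 2 edges.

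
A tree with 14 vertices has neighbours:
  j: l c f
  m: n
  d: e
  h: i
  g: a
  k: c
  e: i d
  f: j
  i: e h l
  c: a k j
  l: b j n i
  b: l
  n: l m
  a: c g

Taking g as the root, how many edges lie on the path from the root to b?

5

Path from g to b: g–a–c–j–l–b, which has 5 edges.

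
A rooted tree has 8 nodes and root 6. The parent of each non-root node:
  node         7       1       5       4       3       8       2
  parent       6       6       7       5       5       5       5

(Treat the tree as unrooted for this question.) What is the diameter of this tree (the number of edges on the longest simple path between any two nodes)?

Starting from 1, a farthest node is 8 at distance 4.
One longest path: 1 – 6 – 7 – 5 – 8.
So the diameter is 4.

4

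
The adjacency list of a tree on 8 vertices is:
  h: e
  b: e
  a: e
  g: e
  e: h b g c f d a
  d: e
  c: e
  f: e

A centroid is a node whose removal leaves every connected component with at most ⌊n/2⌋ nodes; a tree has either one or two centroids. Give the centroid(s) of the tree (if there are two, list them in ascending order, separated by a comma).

Removing e splits the tree into components of sizes 1, 1, 1, 1, 1, 1, 1; the largest is 1 ≤ ⌊8/2⌋ = 4.
No neighbour of e does as well, so e is the unique centroid.

e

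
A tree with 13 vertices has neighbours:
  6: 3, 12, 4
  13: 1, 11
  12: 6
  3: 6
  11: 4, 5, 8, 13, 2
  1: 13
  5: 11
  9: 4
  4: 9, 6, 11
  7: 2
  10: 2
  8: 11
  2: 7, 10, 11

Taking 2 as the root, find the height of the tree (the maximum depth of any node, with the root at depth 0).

4

The longest root-to-leaf path is 2–11–4–6–3 (4 edges).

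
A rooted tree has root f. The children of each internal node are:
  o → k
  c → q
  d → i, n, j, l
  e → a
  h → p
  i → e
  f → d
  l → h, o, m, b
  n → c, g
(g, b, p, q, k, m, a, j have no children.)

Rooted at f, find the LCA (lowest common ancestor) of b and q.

b's ancestor chain is b, l, d, f and q's is q, c, n, d, f; they first meet at d.

d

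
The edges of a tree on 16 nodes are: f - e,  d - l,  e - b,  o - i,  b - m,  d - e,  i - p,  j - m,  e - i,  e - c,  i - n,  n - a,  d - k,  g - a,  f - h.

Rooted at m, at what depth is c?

3

Path from m to c: m–b–e–c, which has 3 edges.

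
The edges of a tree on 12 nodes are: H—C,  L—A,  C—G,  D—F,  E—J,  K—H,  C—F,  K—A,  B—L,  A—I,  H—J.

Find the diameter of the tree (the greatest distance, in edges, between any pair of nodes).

BFS from D reaches B last, at distance 7; BFS from B confirms no node is farther.
Path: D-F-C-H-K-A-L-B.

7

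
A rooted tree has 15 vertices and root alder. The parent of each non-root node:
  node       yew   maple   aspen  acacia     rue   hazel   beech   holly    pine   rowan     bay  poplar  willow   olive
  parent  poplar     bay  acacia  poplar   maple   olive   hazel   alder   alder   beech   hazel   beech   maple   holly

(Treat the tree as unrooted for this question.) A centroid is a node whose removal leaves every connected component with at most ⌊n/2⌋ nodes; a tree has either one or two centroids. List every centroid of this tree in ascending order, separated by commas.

hazel

Delete hazel: the remaining components have sizes 6, 4, 4. Max 6 ≤ 7, so hazel is a centroid.
No neighbour of hazel does as well, so hazel is the unique centroid.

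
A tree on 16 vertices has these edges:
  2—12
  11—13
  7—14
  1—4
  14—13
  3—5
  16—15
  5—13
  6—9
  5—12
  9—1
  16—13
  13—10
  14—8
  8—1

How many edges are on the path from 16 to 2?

16–13–5–12–2: 4 edges.

4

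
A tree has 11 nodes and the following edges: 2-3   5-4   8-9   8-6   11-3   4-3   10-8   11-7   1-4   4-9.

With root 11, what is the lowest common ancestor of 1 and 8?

4

1's ancestor chain is 1, 4, 3, 11 and 8's is 8, 9, 4, 3, 11; they first meet at 4.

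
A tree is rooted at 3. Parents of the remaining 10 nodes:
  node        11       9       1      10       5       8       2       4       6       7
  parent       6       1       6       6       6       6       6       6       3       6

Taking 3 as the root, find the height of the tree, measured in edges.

3

A deepest node is 9, reached by 3–6–1–9.
That path has 3 edges, so the height is 3.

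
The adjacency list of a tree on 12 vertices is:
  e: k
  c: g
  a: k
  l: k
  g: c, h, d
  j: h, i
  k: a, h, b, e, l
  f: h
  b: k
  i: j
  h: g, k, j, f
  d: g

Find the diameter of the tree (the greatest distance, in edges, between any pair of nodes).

4

A longest path is b–k–h–g–d, with 4 edges.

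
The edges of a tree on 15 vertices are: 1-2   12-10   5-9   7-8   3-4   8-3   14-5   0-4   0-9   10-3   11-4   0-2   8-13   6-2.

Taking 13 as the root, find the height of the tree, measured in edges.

A deepest node is 14, reached by 13 → 8 → 3 → 4 → 0 → 9 → 5 → 14.
That path has 7 edges, so the height is 7.

7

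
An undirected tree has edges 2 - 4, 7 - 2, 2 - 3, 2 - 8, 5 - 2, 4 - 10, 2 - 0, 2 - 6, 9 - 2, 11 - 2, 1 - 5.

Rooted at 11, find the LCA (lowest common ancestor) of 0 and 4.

0's ancestor chain is 0, 2, 11 and 4's is 4, 2, 11; they first meet at 2.

2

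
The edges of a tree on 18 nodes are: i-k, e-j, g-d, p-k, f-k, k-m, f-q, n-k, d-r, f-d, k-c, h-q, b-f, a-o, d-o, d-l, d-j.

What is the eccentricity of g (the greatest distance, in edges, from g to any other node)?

Distances from g peak at 4, attained at i (m, n, c, p, h also at distance 4).
g – d – f – k – i

4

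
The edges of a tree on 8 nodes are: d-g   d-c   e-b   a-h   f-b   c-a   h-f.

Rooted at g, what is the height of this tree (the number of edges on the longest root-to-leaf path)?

A deepest node is e, reached by g → d → c → a → h → f → b → e.
That path has 7 edges, so the height is 7.

7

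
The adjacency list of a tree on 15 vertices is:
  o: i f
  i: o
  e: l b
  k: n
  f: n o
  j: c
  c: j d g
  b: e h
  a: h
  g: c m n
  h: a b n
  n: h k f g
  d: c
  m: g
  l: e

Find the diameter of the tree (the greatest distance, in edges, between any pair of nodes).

Starting from l, a farthest node is j at distance 7.
One longest path: l-e-b-h-n-g-c-j.
So the diameter is 7.

7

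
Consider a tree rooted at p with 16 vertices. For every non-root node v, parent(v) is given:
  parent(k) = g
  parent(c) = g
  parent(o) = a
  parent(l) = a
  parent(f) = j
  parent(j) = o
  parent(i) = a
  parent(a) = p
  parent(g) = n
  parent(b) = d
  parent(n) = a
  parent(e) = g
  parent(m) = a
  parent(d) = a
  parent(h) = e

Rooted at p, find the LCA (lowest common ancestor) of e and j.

e's ancestor chain is e, g, n, a, p and j's is j, o, a, p; they first meet at a.

a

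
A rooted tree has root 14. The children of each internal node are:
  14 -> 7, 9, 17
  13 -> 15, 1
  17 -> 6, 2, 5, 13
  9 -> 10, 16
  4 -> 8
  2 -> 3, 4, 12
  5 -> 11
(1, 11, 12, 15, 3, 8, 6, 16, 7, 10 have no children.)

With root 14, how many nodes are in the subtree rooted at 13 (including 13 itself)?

Descendants of 13 (including itself): 13, 15, 1. That's 3.

3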